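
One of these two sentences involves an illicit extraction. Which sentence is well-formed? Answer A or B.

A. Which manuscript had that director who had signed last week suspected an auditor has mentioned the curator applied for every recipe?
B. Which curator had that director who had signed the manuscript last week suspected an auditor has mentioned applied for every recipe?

In A, the wh-phrase is extracted from inside a complex-NP island (relative clause) (introduced by "who"), which blocks movement.
In B, the extraction path crosses only that-complement boundaries, which are transparent.
So B is grammatical.

B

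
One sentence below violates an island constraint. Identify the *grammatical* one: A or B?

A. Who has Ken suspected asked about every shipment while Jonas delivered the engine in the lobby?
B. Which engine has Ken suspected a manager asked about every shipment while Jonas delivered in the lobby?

A

In B, the wh-phrase is extracted from inside an adjunct island (introduced by "while"), which blocks movement.
In A, the extraction path crosses only that-complement boundaries, which are transparent.
So A is grammatical.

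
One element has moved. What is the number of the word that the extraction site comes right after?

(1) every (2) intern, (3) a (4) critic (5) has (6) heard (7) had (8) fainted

The displaced element is "every intern" (word 2).
It is linked across 1 clause boundary (Ø).
It functions as the subject of "fainted", so the gap sits immediately after word 6 ("heard").
Base order: A critic has heard that every intern had fainted.

6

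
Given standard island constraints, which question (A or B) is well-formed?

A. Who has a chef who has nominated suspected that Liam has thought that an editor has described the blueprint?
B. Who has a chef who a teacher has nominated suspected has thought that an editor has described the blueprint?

In A, the wh-phrase is extracted from inside a complex-NP island (relative clause) (introduced by "who"), which blocks movement.
In B, the extraction path crosses only that-complement boundaries, which are transparent.
So B is grammatical.

B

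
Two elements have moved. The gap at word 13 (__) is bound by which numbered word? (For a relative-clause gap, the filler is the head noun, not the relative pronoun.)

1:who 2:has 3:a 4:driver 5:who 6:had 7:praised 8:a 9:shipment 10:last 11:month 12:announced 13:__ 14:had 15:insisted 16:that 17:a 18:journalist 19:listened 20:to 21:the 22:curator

The marked gap is the subject of "insisted".
Its filler is the fronted wh-phrase "who", at word 1.
(The other dependency links word 4 to a gap after word 5.)

1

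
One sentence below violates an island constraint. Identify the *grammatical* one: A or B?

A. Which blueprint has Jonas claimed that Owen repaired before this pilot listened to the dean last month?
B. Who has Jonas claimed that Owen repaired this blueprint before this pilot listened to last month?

A

In B, the wh-phrase is extracted from inside an adjunct island (introduced by "before"), which blocks movement.
In A, the extraction path crosses only that-complement boundaries, which are transparent.
So A is grammatical.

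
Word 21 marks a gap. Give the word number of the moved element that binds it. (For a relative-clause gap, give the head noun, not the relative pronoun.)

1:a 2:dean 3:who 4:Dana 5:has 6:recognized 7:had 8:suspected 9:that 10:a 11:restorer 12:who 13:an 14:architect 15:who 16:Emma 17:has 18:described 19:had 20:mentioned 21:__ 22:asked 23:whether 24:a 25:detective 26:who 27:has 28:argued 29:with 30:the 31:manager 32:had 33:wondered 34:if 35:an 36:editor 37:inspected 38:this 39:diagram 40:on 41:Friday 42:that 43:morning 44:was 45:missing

The gap at 21 is the subject of "asked", inside a relative clause.
The relative pronoun is "who" (word 12); it is bound by the head noun immediately before it.
Its filler is the head noun "restorer", at word 11.

11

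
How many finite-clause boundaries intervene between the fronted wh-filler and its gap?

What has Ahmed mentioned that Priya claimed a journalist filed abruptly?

"what" is extracted from the object of "filed".
Boundaries crossed, outermost first: [that], [Ø] — 2 in total.

2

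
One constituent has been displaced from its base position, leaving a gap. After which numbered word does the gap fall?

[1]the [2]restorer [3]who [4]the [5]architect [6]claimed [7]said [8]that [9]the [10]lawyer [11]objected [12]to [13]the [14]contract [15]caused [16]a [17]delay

The displaced element is "the restorer" (word 2).
It is linked across 1 clause boundary (Ø).
It functions as the subject of "said", so the gap sits immediately after word 6 ("claimed").
Base order: The architect claimed that the restorer said that the lawyer objected to the contract.

6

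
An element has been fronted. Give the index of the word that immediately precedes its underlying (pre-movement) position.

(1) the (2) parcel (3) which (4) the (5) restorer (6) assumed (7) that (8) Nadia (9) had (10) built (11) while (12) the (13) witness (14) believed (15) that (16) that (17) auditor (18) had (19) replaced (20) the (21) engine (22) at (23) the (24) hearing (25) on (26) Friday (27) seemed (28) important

The displaced element is "the parcel" (word 2).
It is linked across 1 clause boundary (that).
It functions as the direct object of "built", so the gap sits immediately after word 10 ("built").
Base order: The restorer assumed that Nadia had built the parcel while the witness believed that that auditor had replaced the engine at the hearing on Friday.

10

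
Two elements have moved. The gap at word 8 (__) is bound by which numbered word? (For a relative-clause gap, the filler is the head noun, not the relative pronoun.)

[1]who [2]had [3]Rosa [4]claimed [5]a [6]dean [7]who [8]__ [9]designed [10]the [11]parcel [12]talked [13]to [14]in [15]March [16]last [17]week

6

The marked gap is inside the relative clause, the subject of "designed".
Its filler is the head noun "dean" (via "who"), at word 6.
(The other dependency links word 1 to a gap after word 13.)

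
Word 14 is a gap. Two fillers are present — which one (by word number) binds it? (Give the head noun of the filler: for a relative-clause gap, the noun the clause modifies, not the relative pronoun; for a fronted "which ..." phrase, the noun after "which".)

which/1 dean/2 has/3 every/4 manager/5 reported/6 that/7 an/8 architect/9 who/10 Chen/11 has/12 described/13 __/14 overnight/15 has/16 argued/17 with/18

The marked gap is inside the relative clause, the direct object of "described".
Its filler is the head noun "architect" (via "who"), at word 9.
(The other dependency links word 2 to a gap after word 18.)

9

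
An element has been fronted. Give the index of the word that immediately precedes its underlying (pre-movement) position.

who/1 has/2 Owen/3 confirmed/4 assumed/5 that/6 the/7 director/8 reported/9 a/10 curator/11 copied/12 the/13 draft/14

4

The displaced element is "who" (word 1).
It is linked across 1 clause boundary (Ø).
It functions as the subject of "assumed", so the gap sits immediately after word 4 ("confirmed").
Base order: Owen has confirmed that who assumed that the director reported a curator copied the draft.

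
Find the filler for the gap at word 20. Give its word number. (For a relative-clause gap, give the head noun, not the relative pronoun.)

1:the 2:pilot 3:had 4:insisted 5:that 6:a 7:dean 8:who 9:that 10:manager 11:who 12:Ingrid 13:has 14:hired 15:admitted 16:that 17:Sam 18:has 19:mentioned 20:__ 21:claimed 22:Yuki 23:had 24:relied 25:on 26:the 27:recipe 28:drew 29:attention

7

The gap at 20 is the subject of "claimed", inside a relative clause.
The relative pronoun is "who" (word 8); it is bound by the head noun immediately before it.
Its filler is the head noun "dean", at word 7.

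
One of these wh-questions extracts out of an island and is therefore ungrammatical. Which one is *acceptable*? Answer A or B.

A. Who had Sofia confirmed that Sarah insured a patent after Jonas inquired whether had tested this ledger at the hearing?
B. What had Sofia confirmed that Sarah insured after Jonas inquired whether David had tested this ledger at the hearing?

B

In A, the wh-phrase is extracted from inside an adjunct island (introduced by "after"), which blocks movement.
In B, the extraction path crosses only that-complement boundaries, which are transparent.
So B is grammatical.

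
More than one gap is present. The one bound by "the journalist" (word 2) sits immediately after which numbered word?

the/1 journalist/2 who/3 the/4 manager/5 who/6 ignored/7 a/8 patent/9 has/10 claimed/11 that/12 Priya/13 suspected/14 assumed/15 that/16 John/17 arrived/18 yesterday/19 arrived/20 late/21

14

The displaced element is "the journalist" (word 2).
It is linked across 2 clause boundaries (that → Ø).
It functions as the subject of "assumed", so the gap sits immediately after word 14 ("suspected").
Base order: The manager who ignored a patent has claimed that Priya suspected that the journalist assumed that John arrived yesterday.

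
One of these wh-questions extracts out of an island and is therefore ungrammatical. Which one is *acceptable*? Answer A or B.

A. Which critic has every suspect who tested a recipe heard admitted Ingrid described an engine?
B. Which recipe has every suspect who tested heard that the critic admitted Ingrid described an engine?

In B, the wh-phrase is extracted from inside a complex-NP island (relative clause) (introduced by "who"), which blocks movement.
In A, the extraction path crosses only that-complement boundaries, which are transparent.
So A is grammatical.

A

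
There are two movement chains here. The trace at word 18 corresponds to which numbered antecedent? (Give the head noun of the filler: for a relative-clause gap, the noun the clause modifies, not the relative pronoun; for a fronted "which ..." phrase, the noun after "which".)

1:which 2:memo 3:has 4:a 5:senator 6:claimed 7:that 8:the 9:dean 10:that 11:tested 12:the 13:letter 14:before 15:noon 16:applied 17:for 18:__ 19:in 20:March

2

The marked gap is the object of the preposition "for" of "applied".
Its filler is the fronted wh-phrase "which memo", at word 2.
(The other dependency links word 9 to a gap after word 10.)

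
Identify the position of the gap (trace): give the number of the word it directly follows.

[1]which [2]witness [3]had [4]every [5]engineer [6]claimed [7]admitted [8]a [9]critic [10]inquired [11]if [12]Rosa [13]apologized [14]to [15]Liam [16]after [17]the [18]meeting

The displaced element is "which witness" (word 2).
It is linked across 1 clause boundary (Ø).
It functions as the subject of "admitted", so the gap sits immediately after word 6 ("claimed").
Base order: Every engineer had claimed that which witness admitted a critic inquired if Rosa apologized to Liam after the meeting.

6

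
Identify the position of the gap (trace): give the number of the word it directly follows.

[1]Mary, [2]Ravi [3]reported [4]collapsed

The displaced element is "Mary" (word 1).
It is linked across 1 clause boundary (Ø).
It functions as the subject of "collapsed", so the gap sits immediately after word 3 ("reported").
Base order: Ravi reported that Mary collapsed.

3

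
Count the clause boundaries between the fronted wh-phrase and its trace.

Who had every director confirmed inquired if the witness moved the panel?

1

"who" is extracted from the subject of "inquired".
Boundaries crossed, outermost first: [Ø] — 1 in total.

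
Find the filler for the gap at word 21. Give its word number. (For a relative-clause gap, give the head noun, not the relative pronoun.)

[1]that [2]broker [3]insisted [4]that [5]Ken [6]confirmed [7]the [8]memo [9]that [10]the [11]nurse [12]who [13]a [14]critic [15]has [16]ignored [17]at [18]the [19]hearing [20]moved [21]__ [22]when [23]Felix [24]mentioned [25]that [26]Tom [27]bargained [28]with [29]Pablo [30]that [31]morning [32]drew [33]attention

8

The gap at 21 is the object of "moved", inside a relative clause.
The relative pronoun is "that" (word 9); it is bound by the head noun immediately before it.
Its filler is the head noun "memo", at word 8.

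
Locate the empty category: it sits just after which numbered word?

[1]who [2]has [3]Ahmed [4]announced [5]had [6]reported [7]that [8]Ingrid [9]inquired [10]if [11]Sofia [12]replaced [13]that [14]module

The displaced element is "who" (word 1).
It is linked across 1 clause boundary (Ø).
It functions as the subject of "reported", so the gap sits immediately after word 4 ("announced").
Base order: Ahmed has announced that who had reported that Ingrid inquired if Sofia replaced that module.

4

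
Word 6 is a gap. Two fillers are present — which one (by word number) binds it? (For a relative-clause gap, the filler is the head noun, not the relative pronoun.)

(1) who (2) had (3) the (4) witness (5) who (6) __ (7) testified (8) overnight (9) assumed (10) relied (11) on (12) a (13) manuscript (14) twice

4

The marked gap is inside the relative clause, the subject of "testified".
Its filler is the head noun "witness" (via "who"), at word 4.
(The other dependency links word 1 to a gap after word 9.)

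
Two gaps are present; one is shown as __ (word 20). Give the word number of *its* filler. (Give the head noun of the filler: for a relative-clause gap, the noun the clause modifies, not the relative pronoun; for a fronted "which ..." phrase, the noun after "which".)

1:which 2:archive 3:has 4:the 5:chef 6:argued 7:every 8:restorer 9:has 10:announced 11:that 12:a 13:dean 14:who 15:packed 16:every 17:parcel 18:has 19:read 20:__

2

The marked gap is the direct object of "read".
Its filler is the fronted wh-phrase "which archive", at word 2.
(The other dependency links word 13 to a gap after word 14.)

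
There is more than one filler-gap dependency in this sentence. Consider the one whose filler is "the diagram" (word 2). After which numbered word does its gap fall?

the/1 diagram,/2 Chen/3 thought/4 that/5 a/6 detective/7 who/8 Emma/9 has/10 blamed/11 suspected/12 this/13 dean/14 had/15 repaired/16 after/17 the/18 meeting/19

The displaced element is "the diagram" (word 2).
It is linked across 2 clause boundaries (that → Ø).
It functions as the direct object of "repaired", so the gap sits immediately after word 16 ("repaired").
Base order: Chen thought that a detective who Emma has blamed suspected this dean had repaired the diagram after the meeting.

16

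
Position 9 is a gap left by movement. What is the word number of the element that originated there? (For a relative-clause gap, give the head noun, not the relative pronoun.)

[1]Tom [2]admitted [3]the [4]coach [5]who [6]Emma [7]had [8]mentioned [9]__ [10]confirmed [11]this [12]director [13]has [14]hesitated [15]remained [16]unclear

The gap at 9 is the subject of "confirmed", inside a relative clause.
The relative pronoun is "who" (word 5); it is bound by the head noun immediately before it.
Its filler is the head noun "coach", at word 4.

4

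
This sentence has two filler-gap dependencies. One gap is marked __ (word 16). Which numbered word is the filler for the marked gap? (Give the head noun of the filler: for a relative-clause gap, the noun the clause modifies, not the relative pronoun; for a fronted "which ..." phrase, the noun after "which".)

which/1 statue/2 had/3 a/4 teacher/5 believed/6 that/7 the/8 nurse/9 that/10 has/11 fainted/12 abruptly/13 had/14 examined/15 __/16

The marked gap is the direct object of "examined".
Its filler is the fronted wh-phrase "which statue", at word 2.
(The other dependency links word 9 to a gap after word 10.)

2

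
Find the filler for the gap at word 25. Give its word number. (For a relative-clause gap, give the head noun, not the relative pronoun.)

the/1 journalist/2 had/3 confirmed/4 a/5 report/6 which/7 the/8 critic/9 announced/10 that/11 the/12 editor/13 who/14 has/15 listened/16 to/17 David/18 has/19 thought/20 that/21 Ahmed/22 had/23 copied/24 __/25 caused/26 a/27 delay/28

6

The gap at 25 is the object of "copied", inside a relative clause.
The relative pronoun is "which" (word 7); it is bound by the head noun immediately before it.
Its filler is the head noun "report", at word 6.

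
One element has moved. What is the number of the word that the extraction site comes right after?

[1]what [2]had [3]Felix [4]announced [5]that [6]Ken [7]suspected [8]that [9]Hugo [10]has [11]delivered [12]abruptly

11

The displaced element is "what" (word 1).
It is linked across 2 clause boundaries (that → that).
It functions as the direct object of "delivered", so the gap sits immediately after word 11 ("delivered").
Base order: Felix had announced that Ken suspected that Hugo has delivered what abruptly.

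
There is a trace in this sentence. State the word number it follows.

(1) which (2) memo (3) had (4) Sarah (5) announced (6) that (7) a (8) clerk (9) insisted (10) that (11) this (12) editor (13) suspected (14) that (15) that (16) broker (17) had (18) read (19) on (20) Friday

The displaced element is "which memo" (word 2).
It is linked across 3 clause boundaries (that → that → that).
It functions as the direct object of "read", so the gap sits immediately after word 18 ("read").
Base order: Sarah had announced that a clerk insisted that this editor suspected that that broker had read which memo on Friday.

18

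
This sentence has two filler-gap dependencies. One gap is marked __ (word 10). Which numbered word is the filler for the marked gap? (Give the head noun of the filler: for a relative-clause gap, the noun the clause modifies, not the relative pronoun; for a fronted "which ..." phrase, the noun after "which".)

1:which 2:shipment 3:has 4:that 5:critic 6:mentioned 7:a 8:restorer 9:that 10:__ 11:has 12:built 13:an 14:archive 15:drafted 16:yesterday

8

The marked gap is inside the relative clause, the subject of "built".
Its filler is the head noun "restorer" (via "that"), at word 8.
(The other dependency links word 2 to a gap after word 15.)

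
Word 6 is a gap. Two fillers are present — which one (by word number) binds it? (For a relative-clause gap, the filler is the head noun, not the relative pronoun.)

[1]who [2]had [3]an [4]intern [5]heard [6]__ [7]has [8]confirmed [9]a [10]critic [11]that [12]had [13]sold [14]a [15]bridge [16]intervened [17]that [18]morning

1

The marked gap is the subject of "confirmed".
Its filler is the fronted wh-phrase "who", at word 1.
(The other dependency links word 10 to a gap after word 11.)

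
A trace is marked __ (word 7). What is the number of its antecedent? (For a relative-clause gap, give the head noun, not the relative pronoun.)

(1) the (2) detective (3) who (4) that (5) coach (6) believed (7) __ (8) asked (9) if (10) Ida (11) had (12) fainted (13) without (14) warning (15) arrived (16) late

The gap at 7 is the subject of "asked", inside a relative clause.
The relative pronoun is "who" (word 3); it is bound by the head noun immediately before it.
Its filler is the head noun "detective", at word 2.

2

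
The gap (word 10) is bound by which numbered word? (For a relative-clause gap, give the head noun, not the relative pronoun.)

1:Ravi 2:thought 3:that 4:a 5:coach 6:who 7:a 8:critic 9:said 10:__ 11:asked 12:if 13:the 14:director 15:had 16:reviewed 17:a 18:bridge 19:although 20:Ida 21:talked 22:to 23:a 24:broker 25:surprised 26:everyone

5

The gap at 10 is the subject of "asked", inside a relative clause.
The relative pronoun is "who" (word 6); it is bound by the head noun immediately before it.
Its filler is the head noun "coach", at word 5.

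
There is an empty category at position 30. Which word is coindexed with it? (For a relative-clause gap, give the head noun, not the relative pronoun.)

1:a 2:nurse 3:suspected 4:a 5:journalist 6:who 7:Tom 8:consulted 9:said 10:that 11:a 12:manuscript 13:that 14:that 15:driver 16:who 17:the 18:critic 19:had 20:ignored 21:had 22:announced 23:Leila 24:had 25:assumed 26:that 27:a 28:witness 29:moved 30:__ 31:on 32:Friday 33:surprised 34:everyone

The gap at 30 is the object of "moved", inside a relative clause.
The relative pronoun is "that" (word 13); it is bound by the head noun immediately before it.
Its filler is the head noun "manuscript", at word 12.

12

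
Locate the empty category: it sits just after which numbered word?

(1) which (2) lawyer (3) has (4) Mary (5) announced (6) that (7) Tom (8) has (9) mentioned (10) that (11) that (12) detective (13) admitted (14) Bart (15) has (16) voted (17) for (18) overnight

The displaced element is "which lawyer" (word 2).
It is linked across 3 clause boundaries (that → that → Ø).
It functions as the object of the preposition "for" of "voted", so the gap sits immediately after word 17 ("for").
Base order: Mary has announced that Tom has mentioned that that detective admitted Bart has voted for which lawyer overnight.

17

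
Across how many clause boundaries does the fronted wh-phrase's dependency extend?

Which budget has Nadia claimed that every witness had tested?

1

"which budget" is extracted from the object of "tested".
Boundaries crossed, outermost first: [that] — 1 in total.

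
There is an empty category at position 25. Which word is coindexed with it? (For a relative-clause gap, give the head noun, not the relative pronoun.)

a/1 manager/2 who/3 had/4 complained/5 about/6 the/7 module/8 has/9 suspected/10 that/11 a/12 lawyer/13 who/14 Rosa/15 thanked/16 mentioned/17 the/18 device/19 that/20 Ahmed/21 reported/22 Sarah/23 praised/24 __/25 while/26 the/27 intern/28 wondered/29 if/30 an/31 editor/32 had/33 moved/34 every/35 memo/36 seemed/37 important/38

The gap at 25 is the object of "praised", inside a relative clause.
The relative pronoun is "that" (word 20); it is bound by the head noun immediately before it.
Its filler is the head noun "device", at word 19.

19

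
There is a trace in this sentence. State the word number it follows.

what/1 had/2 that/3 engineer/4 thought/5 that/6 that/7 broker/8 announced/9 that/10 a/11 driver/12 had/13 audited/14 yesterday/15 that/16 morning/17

14

The displaced element is "what" (word 1).
It is linked across 2 clause boundaries (that → that).
It functions as the direct object of "audited", so the gap sits immediately after word 14 ("audited").
Base order: That engineer had thought that that broker announced that a driver had audited what yesterday that morning.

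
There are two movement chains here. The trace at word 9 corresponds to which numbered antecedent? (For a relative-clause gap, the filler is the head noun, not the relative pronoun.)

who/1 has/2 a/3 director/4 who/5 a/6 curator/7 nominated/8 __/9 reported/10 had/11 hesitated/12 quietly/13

The marked gap is inside the relative clause, the direct object of "nominated".
Its filler is the head noun "director" (via "who"), at word 4.
(The other dependency links word 1 to a gap after word 10.)

4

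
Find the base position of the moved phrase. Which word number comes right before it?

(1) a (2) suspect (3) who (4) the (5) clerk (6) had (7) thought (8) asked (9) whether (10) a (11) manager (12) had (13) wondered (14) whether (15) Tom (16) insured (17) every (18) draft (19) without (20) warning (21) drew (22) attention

7

The displaced element is "a suspect" (word 2).
It is linked across 1 clause boundary (Ø).
It functions as the subject of "asked", so the gap sits immediately after word 7 ("thought").
Base order: The clerk had thought that a suspect asked whether a manager had wondered whether Tom insured every draft without warning.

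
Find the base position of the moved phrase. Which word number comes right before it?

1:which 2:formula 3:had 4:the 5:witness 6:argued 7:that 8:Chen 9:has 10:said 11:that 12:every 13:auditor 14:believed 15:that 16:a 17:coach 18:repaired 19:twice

18

The displaced element is "which formula" (word 2).
It is linked across 3 clause boundaries (that → that → that).
It functions as the direct object of "repaired", so the gap sits immediately after word 18 ("repaired").
Base order: The witness had argued that Chen has said that every auditor believed that a coach repaired which formula twice.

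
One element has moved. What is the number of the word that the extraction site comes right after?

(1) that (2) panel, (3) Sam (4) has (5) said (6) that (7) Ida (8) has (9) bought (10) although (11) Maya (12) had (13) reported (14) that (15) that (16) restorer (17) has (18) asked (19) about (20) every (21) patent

The displaced element is "that panel" (word 2).
It is linked across 1 clause boundary (that).
It functions as the direct object of "bought", so the gap sits immediately after word 9 ("bought").
Base order: Sam has said that Ida has bought that panel although Maya had reported that that restorer has asked about every patent.

9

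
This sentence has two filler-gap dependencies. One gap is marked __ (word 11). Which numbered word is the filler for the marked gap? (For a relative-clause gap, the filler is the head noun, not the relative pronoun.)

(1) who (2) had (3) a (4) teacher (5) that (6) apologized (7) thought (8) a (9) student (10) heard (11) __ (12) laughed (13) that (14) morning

1

The marked gap is the subject of "laughed".
Its filler is the fronted wh-phrase "who", at word 1.
(The other dependency links word 4 to a gap after word 5.)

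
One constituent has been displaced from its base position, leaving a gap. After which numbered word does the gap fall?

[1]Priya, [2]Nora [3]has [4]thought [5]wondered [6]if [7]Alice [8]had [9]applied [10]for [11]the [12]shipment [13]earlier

4

The displaced element is "Priya" (word 1).
It is linked across 1 clause boundary (Ø).
It functions as the subject of "wondered", so the gap sits immediately after word 4 ("thought").
Base order: Nora has thought that Priya wondered if Alice had applied for the shipment earlier.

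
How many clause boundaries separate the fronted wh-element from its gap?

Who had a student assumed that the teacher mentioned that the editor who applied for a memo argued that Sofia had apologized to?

"who" is extracted from the PP object of "apologized".
Boundaries crossed, outermost first: [that], [that], [that] — 3 in total.

3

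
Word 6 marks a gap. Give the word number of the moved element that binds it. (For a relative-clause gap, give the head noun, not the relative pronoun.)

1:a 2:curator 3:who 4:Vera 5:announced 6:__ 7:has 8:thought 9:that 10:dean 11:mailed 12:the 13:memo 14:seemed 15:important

2

The gap at 6 is the subject of "thought", inside a relative clause.
The relative pronoun is "who" (word 3); it is bound by the head noun immediately before it.
Its filler is the head noun "curator", at word 2.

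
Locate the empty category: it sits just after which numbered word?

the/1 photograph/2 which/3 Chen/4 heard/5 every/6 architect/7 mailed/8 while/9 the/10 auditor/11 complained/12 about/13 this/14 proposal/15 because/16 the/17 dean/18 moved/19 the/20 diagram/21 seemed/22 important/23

The displaced element is "the photograph" (word 2).
It is linked across 1 clause boundary (Ø).
It functions as the direct object of "mailed", so the gap sits immediately after word 8 ("mailed").
Base order: Chen heard every architect mailed the photograph while the auditor complained about this proposal because the dean moved the diagram.

8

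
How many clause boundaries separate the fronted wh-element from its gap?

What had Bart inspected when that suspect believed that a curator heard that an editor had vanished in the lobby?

"what" originates inside the matrix clause — no clause boundary is crossed.

0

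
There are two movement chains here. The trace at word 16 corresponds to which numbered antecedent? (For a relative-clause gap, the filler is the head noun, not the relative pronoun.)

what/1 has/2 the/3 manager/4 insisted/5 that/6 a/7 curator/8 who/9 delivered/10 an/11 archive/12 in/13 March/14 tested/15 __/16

1

The marked gap is the direct object of "tested".
Its filler is the fronted wh-phrase "what", at word 1.
(The other dependency links word 8 to a gap after word 9.)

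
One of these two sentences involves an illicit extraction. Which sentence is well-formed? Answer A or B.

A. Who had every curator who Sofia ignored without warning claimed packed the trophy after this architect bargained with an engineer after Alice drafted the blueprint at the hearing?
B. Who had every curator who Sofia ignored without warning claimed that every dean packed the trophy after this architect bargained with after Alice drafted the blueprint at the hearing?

In B, the wh-phrase is extracted from inside an adjunct island (introduced by "after"), which blocks movement.
In A, the extraction path crosses only that-complement boundaries, which are transparent.
So A is grammatical.

A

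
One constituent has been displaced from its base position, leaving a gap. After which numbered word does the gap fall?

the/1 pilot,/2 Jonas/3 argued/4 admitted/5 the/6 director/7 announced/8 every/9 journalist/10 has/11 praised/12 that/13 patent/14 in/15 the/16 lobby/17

The displaced element is "the pilot" (word 2).
It is linked across 1 clause boundary (Ø).
It functions as the subject of "admitted", so the gap sits immediately after word 4 ("argued").
Base order: Jonas argued the pilot admitted the director announced every journalist has praised that patent in the lobby.

4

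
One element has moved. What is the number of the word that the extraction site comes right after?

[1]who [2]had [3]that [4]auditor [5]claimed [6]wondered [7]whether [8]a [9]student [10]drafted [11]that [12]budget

5

The displaced element is "who" (word 1).
It is linked across 1 clause boundary (Ø).
It functions as the subject of "wondered", so the gap sits immediately after word 5 ("claimed").
Base order: That auditor had claimed that who wondered whether a student drafted that budget.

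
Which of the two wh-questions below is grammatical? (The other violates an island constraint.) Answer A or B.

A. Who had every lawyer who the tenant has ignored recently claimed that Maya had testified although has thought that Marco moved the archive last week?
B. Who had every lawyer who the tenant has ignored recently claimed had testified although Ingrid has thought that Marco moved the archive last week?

B

In A, the wh-phrase is extracted from inside an adjunct island (introduced by "although"), which blocks movement.
In B, the extraction path crosses only that-complement boundaries, which are transparent.
So B is grammatical.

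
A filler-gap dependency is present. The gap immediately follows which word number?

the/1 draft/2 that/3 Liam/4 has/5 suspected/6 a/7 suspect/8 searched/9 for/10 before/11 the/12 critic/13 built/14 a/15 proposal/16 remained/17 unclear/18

The displaced element is "the draft" (word 2).
It is linked across 1 clause boundary (Ø).
It functions as the object of the preposition "for" of "searched", so the gap sits immediately after word 10 ("for").
Base order: Liam has suspected a suspect searched for the draft before the critic built a proposal.

10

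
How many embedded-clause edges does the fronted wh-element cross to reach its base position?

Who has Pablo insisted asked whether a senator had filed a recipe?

"who" is extracted from the subject of "asked".
Boundaries crossed, outermost first: [Ø] — 1 in total.

1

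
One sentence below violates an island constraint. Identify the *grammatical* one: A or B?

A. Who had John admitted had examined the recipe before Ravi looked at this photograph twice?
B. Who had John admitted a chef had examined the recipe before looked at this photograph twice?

A

In B, the wh-phrase is extracted from inside an adjunct island (introduced by "before"), which blocks movement.
In A, the extraction path crosses only that-complement boundaries, which are transparent.
So A is grammatical.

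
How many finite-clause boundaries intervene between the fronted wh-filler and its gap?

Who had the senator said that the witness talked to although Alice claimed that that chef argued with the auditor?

1

"who" is extracted from the PP object of "talked".
Boundaries crossed, outermost first: [that] — 1 in total.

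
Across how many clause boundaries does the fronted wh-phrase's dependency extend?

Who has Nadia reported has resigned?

1

"who" is extracted from the subject of "resigned".
Boundaries crossed, outermost first: [Ø] — 1 in total.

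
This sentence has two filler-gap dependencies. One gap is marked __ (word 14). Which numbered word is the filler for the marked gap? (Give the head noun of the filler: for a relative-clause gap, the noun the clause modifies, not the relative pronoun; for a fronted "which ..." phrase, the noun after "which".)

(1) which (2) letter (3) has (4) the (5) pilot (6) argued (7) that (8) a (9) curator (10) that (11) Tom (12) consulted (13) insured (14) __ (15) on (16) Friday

The marked gap is the direct object of "insured".
Its filler is the fronted wh-phrase "which letter", at word 2.
(The other dependency links word 9 to a gap after word 12.)

2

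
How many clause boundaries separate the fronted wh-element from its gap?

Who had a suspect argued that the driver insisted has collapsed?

"who" is extracted from the subject of "collapsed".
Boundaries crossed, outermost first: [that], [Ø] — 2 in total.

2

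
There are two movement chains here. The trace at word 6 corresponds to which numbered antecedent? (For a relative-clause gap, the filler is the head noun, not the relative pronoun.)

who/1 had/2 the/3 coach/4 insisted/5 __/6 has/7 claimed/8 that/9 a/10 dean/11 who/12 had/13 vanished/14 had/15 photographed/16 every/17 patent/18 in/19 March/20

The marked gap is the subject of "claimed".
Its filler is the fronted wh-phrase "who", at word 1.
(The other dependency links word 11 to a gap after word 12.)

1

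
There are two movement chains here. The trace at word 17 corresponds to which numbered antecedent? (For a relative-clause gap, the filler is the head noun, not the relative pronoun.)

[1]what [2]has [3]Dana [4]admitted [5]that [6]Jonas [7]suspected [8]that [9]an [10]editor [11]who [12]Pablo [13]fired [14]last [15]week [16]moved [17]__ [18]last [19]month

1

The marked gap is the direct object of "moved".
Its filler is the fronted wh-phrase "what", at word 1.
(The other dependency links word 10 to a gap after word 13.)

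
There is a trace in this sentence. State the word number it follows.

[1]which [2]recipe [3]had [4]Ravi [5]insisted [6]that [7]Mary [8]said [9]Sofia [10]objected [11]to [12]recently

The displaced element is "which recipe" (word 2).
It is linked across 2 clause boundaries (that → Ø).
It functions as the object of the preposition "to" of "objected", so the gap sits immediately after word 11 ("to").
Base order: Ravi had insisted that Mary said Sofia objected to which recipe recently.

11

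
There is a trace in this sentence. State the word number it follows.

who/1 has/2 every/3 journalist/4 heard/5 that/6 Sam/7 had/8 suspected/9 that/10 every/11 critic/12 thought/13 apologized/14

The displaced element is "who" (word 1).
It is linked across 3 clause boundaries (that → that → Ø).
It functions as the subject of "apologized", so the gap sits immediately after word 13 ("thought").
Base order: Every journalist has heard that Sam had suspected that every critic thought who apologized.

13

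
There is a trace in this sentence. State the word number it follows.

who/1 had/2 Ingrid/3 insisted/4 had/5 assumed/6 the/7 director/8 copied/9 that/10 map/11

4

The displaced element is "who" (word 1).
It is linked across 1 clause boundary (Ø).
It functions as the subject of "assumed", so the gap sits immediately after word 4 ("insisted").
Base order: Ingrid had insisted that who had assumed the director copied that map.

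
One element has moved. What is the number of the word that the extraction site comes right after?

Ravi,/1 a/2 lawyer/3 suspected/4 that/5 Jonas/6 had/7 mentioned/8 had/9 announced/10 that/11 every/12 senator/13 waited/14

The displaced element is "Ravi" (word 1).
It is linked across 2 clause boundaries (that → Ø).
It functions as the subject of "announced", so the gap sits immediately after word 8 ("mentioned").
Base order: A lawyer suspected that Jonas had mentioned Ravi had announced that every senator waited.

8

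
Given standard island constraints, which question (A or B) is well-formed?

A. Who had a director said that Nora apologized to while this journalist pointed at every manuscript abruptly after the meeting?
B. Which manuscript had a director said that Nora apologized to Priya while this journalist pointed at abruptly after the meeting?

In B, the wh-phrase is extracted from inside an adjunct island (introduced by "while"), which blocks movement.
In A, the extraction path crosses only that-complement boundaries, which are transparent.
So A is grammatical.

A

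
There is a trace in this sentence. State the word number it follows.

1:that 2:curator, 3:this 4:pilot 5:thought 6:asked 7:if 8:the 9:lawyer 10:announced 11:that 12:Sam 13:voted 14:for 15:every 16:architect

The displaced element is "that curator" (word 2).
It is linked across 1 clause boundary (Ø).
It functions as the subject of "asked", so the gap sits immediately after word 5 ("thought").
Base order: This pilot thought that that curator asked if the lawyer announced that Sam voted for every architect.

5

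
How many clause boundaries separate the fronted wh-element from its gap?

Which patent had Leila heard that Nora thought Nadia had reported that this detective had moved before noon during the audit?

3

"which patent" is extracted from the object of "moved".
Boundaries crossed, outermost first: [that], [Ø], [that] — 3 in total.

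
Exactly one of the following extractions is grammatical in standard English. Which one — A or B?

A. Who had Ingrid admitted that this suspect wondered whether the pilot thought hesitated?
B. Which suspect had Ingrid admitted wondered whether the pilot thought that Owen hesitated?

B

In A, the wh-phrase is extracted from inside a wh-island (introduced by "whether"), which blocks movement.
In B, the extraction path crosses only that-complement boundaries, which are transparent.
So B is grammatical.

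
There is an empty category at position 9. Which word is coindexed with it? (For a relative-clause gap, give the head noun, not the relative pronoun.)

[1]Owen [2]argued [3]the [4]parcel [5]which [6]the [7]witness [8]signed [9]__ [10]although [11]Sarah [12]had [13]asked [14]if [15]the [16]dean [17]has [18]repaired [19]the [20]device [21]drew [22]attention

The gap at 9 is the object of "signed", inside a relative clause.
The relative pronoun is "which" (word 5); it is bound by the head noun immediately before it.
Its filler is the head noun "parcel", at word 4.

4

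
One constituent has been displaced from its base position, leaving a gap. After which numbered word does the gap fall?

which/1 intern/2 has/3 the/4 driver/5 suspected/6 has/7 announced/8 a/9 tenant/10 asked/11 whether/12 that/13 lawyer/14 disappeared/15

The displaced element is "which intern" (word 2).
It is linked across 1 clause boundary (Ø).
It functions as the subject of "announced", so the gap sits immediately after word 6 ("suspected").
Base order: The driver has suspected that which intern has announced a tenant asked whether that lawyer disappeared.

6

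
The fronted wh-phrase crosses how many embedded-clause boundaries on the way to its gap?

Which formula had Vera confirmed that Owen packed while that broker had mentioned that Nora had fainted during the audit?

"which formula" is extracted from the object of "packed".
Boundaries crossed, outermost first: [that] — 1 in total.

1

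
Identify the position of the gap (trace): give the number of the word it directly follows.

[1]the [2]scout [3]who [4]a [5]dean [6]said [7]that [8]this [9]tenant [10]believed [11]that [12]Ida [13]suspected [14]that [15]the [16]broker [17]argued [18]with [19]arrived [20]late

The displaced element is "the scout" (word 2).
It is linked across 3 clause boundaries (that → that → that).
It functions as the object of the preposition "with" of "argued", so the gap sits immediately after word 18 ("with").
Base order: A dean said that this tenant believed that Ida suspected that the broker argued with the scout.

18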